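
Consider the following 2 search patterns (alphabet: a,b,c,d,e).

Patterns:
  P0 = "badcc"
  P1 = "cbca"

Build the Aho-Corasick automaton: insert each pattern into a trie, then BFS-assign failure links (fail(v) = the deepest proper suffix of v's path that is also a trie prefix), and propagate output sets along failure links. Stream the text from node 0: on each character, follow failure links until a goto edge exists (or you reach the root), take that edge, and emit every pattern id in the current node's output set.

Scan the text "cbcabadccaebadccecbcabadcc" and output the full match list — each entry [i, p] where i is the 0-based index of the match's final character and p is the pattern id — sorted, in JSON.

Build automaton:
Trie (insert patterns):
  0='ε' goto b→1 c→6
  1='b' goto a→2
  2='ba' goto d→3
  3='bad' goto c→4
  4='badc' goto c→5
  5='badcc' goto ·  [P0 ends]
  6='c' goto b→7
  7='cb' goto c→8
  8='cbc' goto a→9
  9='cbca' goto ·  [P1 ends]

Failure links (BFS by depth):
  fail(1) 'b': from fail(0)=0 chase 'b': 0 ⇒ 0;  out=∅∪out(0)=∅
  fail(6) 'c': from fail(0)=0 chase 'c': 0 ⇒ 0;  out=∅∪out(0)=∅
  fail(2) 'ba': from fail(1)=0 chase 'a': 0 ⇒ 0;  out=∅∪out(0)=∅
  fail(7) 'cb': from fail(6)=0 chase 'b': 0 ⇒ 1;  out=∅∪out(1)=∅
  fail(3) 'bad': from fail(2)=0 chase 'd': 0 ⇒ 0;  out=∅∪out(0)=∅
  fail(8) 'cbc': from fail(7)=1 chase 'c': 1→0 ⇒ 6;  out=∅∪out(6)=∅
  fail(4) 'badc': from fail(3)=0 chase 'c': 0 ⇒ 6;  out=∅∪out(6)=∅
  fail(9) 'cbca': from fail(8)=6 chase 'a': 6→0 ⇒ 0;  out={1}∪out(0)={1}
  fail(5) 'badcc': from fail(4)=6 chase 'c': 6→0 ⇒ 6;  out={0}∪out(6)={0}

Run:
[0] read 'c'  n0⇒n6
[1] read 'b'  n6⇒n7
[2] read 'c'  n7⇒n8
[3] read 'a'  n8⇒n9  ** P1@[0:3]
[4] read 'b'  n9⇒n1 ·f
[5] read 'a'  n1⇒n2
[6] read 'd'  n2⇒n3
[7] read 'c'  n3⇒n4
[8] read 'c'  n4⇒n5  ** P0@[4:8]
[9] read 'a'  n5⇒n0 ·f
[10] read 'e'  n0⇒n0
[11] read 'b'  n0⇒n1
[12] read 'a'  n1⇒n2
[13] read 'd'  n2⇒n3
[14] read 'c'  n3⇒n4
[15] read 'c'  n4⇒n5  ** P0@[11:15]
[16] read 'e'  n5⇒n0 ·f
[17] read 'c'  n0⇒n6
[18] read 'b'  n6⇒n7
[19] read 'c'  n7⇒n8
[20] read 'a'  n8⇒n9  ** P1@[17:20]
[21] read 'b'  n9⇒n1 ·f
[22] read 'a'  n1⇒n2
[23] read 'd'  n2⇒n3
[24] read 'c'  n3⇒n4
[25] read 'c'  n4⇒n5  ** P0@[21:25]

Matches: [[3,1],[8,0],[15,0],[20,1],[25,0]]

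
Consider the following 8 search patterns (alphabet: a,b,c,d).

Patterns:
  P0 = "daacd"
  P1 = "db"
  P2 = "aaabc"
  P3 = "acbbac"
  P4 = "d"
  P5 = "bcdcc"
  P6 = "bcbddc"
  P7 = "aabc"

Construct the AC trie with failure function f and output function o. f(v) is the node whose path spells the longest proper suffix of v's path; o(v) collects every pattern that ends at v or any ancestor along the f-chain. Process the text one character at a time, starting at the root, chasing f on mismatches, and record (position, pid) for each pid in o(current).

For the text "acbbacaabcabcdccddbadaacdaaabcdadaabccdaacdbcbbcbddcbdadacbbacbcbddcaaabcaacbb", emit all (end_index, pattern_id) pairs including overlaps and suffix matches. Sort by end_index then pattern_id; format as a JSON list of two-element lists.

Build:
Trie nodes:
  0='ε' goto a→7 b→17 d→1
  1='d' goto a→2 b→6  ←P4
  2='da' goto a→3
  3='daa' goto c→4
  4='daac' goto d→5
  5='daacd' goto ·  ←P0
  6='db' goto ·  ←P1
  7='a' goto a→8 c→12
  8='aa' goto a→9 b→26
  9='aaa' goto b→10
  10='aaab' goto c→11
  11='aaabc' goto ·  ←P2
  12='ac' goto b→13
  13='acb' goto b→14
  14='acbb' goto a→15
  15='acbba' goto c→16
  16='acbbac' goto ·  ←P3
  17='b' goto c→18
  18='bc' goto b→22 d→19
  19='bcd' goto c→20
  20='bcdc' goto c→21
  21='bcdcc' goto ·  ←P5
  22='bcb' goto d→23
  23='bcbd' goto d→24
  24='bcbdd' goto c→25
  25='bcbddc' goto ·  ←P6
  26='aab' goto c→27
  27='aabc' goto ·  ←P7

BFS fail/out derivation:
  fail(1) 'd': from fail(0)=0 chase 'd': 0 ⇒ 0;  out={4}∪out(0)={4}
  fail(7) 'a': from fail(0)=0 chase 'a': 0 ⇒ 0;  out=∅∪out(0)=∅
  fail(17) 'b': from fail(0)=0 chase 'b': 0 ⇒ 0;  out=∅∪out(0)=∅
  fail(2) 'da': from fail(1)=0 chase 'a': 0 ⇒ 7;  out=∅∪out(7)=∅
  fail(6) 'db': from fail(1)=0 chase 'b': 0 ⇒ 17;  out={1}∪out(17)={1}
  fail(8) 'aa': from fail(7)=0 chase 'a': 0 ⇒ 7;  out=∅∪out(7)=∅
  fail(12) 'ac': from fail(7)=0 chase 'c': 0 ⇒ 0;  out=∅∪out(0)=∅
  fail(18) 'bc': from fail(17)=0 chase 'c': 0 ⇒ 0;  out=∅∪out(0)=∅
  fail(3) 'daa': from fail(2)=7 chase 'a': 7 ⇒ 8;  out=∅∪out(8)=∅
  fail(9) 'aaa': from fail(8)=7 chase 'a': 7 ⇒ 8;  out=∅∪out(8)=∅
  fail(13) 'acb': from fail(12)=0 chase 'b': 0 ⇒ 17;  out=∅∪out(17)=∅
  fail(19) 'bcd': from fail(18)=0 chase 'd': 0 ⇒ 1;  out=∅∪out(1)={4}
  fail(22) 'bcb': from fail(18)=0 chase 'b': 0 ⇒ 17;  out=∅∪out(17)=∅
  fail(26) 'aab': from fail(8)=7 chase 'b': 7→0 ⇒ 17;  out=∅∪out(17)=∅
  fail(4) 'daac': from fail(3)=8 chase 'c': 8→7 ⇒ 12;  out=∅∪out(12)=∅
  fail(10) 'aaab': from fail(9)=8 chase 'b': 8 ⇒ 26;  out=∅∪out(26)=∅
  fail(14) 'acbb': from fail(13)=17 chase 'b': 17→0 ⇒ 17;  out=∅∪out(17)=∅
  fail(20) 'bcdc': from fail(19)=1 chase 'c': 1→0 ⇒ 0;  out=∅∪out(0)=∅
  fail(23) 'bcbd': from fail(22)=17 chase 'd': 17→0 ⇒ 1;  out=∅∪out(1)={4}
  fail(27) 'aabc': from fail(26)=17 chase 'c': 17 ⇒ 18;  out={7}∪out(18)={7}
  fail(5) 'daacd': from fail(4)=12 chase 'd': 12→0 ⇒ 1;  out={0}∪out(1)={0,4}
  fail(11) 'aaabc': from fail(10)=26 chase 'c': 26 ⇒ 27;  out={2}∪out(27)={2,7}
  fail(15) 'acbba': from fail(14)=17 chase 'a': 17→0 ⇒ 7;  out=∅∪out(7)=∅
  fail(21) 'bcdcc': from fail(20)=0 chase 'c': 0 ⇒ 0;  out={5}∪out(0)={5}
  fail(24) 'bcbdd': from fail(23)=1 chase 'd': 1→0 ⇒ 1;  out=∅∪out(1)={4}
  fail(16) 'acbbac': from fail(15)=7 chase 'c': 7 ⇒ 12;  out={3}∪out(12)={3}
  fail(25) 'bcbddc': from fail(24)=1 chase 'c': 1→0 ⇒ 0;  out={6}∪out(0)={6}

Text stream:
i=0 'a': node 0→7
i=1 'c': node 7→12
i=2 'b': node 12→13
i=3 'b': node 13→14
i=4 'a': node 14→15
i=5 'c': node 15→16  ** P3@[0:5]
i=6 'a': node 16→7 (fail-walked)
i=7 'a': node 7→8
i=8 'b': node 8→26
i=9 'c': node 26→27  ** P7@[6:9]
i=10 'a': node 27→7 (fail-walked)
i=11 'b': node 7→17 (fail-walked)
i=12 'c': node 17→18
i=13 'd': node 18→19  ** P4@[13:13]
i=14 'c': node 19→20
i=15 'c': node 20→21  ** P5@[11:15]
i=16 'd': node 21→1 (fail-walked)  ** P4@[16:16]
i=17 'd': node 1→1 (fail-walked)  ** P4@[17:17]
i=18 'b': node 1→6  ** P1@[17:18]
i=19 'a': node 6→7 (fail-walked)
i=20 'd': node 7→1 (fail-walked)  ** P4@[20:20]
i=21 'a': node 1→2
i=22 'a': node 2→3
i=23 'c': node 3→4
i=24 'd': node 4→5  ** P0@[20:24],P4@[24:24]
i=25 'a': node 5→2 (fail-walked)
i=26 'a': node 2→3
i=27 'a': node 3→9 (fail-walked)
i=28 'b': node 9→10
i=29 'c': node 10→11  ** P2@[25:29],P7@[26:29]
i=30 'd': node 11→19 (fail-walked)  ** P4@[30:30]
i=31 'a': node 19→2 (fail-walked)
i=32 'd': node 2→1 (fail-walked)  ** P4@[32:32]
i=33 'a': node 1→2
i=34 'a': node 2→3
i=35 'b': node 3→26 (fail-walked)
i=36 'c': node 26→27  ** P7@[33:36]
i=37 'c': node 27→0 (fail-walked)
i=38 'd': node 0→1  ** P4@[38:38]
i=39 'a': node 1→2
i=40 'a': node 2→3
i=41 'c': node 3→4
i=42 'd': node 4→5  ** P0@[38:42],P4@[42:42]
i=43 'b': node 5→6 (fail-walked)  ** P1@[42:43]
i=44 'c': node 6→18 (fail-walked)
i=45 'b': node 18→22
i=46 'b': node 22→17 (fail-walked)
i=47 'c': node 17→18
i=48 'b': node 18→22
i=49 'd': node 22→23  ** P4@[49:49]
i=50 'd': node 23→24  ** P4@[50:50]
i=51 'c': node 24→25  ** P6@[46:51]
i=52 'b': node 25→17 (fail-walked)
i=53 'd': node 17→1 (fail-walked)  ** P4@[53:53]
i=54 'a': node 1→2
i=55 'd': node 2→1 (fail-walked)  ** P4@[55:55]
i=56 'a': node 1→2
i=57 'c': node 2→12 (fail-walked)
i=58 'b': node 12→13
i=59 'b': node 13→14
i=60 'a': node 14→15
i=61 'c': node 15→16  ** P3@[56:61]
i=62 'b': node 16→13 (fail-walked)
i=63 'c': node 13→18 (fail-walked)
i=64 'b': node 18→22
i=65 'd': node 22→23  ** P4@[65:65]
i=66 'd': node 23→24  ** P4@[66:66]
i=67 'c': node 24→25  ** P6@[62:67]
i=68 'a': node 25→7 (fail-walked)
i=69 'a': node 7→8
i=70 'a': node 8→9
i=71 'b': node 9→10
i=72 'c': node 10→11  ** P2@[68:72],P7@[69:72]
i=73 'a': node 11→7 (fail-walked)
i=74 'a': node 7→8
i=75 'c': node 8→12 (fail-walked)
i=76 'b': node 12→13
i=77 'b': node 13→14

Result: [[5,3],[9,7],[13,4],[15,5],[16,4],[17,4],[18,1],[20,4],[24,0],[24,4],[29,2],[29,7],[30,4],[32,4],[36,7],[38,4],[42,0],[42,4],[43,1],[49,4],[50,4],[51,6],[53,4],[55,4],[61,3],[65,4],[66,4],[67,6],[72,2],[72,7]]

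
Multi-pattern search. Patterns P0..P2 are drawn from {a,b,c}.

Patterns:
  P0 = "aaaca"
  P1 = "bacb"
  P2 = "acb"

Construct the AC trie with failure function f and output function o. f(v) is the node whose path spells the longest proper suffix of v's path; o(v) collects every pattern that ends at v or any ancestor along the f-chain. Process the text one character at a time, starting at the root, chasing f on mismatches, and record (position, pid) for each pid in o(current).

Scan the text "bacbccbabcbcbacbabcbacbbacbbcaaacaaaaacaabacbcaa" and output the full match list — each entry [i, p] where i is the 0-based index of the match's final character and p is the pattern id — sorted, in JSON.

Build automaton:
Trie (insert patterns):
  n0 'ε': a→1 b→6
  n1 'a': a→2 c→10
  n2 'aa': a→3
  n3 'aaa': c→4
  n4 'aaac': a→5
  n5 'aaaca': ·  [P0 ends]
  n6 'b': a→7
  n7 'ba': c→8
  n8 'bac': b→9
  n9 'bacb': ·  [P1 ends]
  n10 'ac': b→11
  n11 'acb': ·  [P2 ends]

BFS fail/out derivation:
  n1('a'): parent n0 fail=0; on 'a' 0 → fail=0;  out ∅∪∅=∅
  n6('b'): parent n0 fail=0; on 'b' 0 → fail=0;  out ∅∪∅=∅
  n2('aa'): parent n1 fail=0; on 'a' 0 → fail=1;  out ∅∪∅=∅
  n7('ba'): parent n6 fail=0; on 'a' 0 → fail=1;  out ∅∪∅=∅
  n10('ac'): parent n1 fail=0; on 'c' 0 → fail=0;  out ∅∪∅=∅
  n3('aaa'): parent n2 fail=1; on 'a' 1 → fail=2;  out ∅∪∅=∅
  n8('bac'): parent n7 fail=1; on 'c' 1 → fail=10;  out ∅∪∅=∅
  n11('acb'): parent n10 fail=0; on 'b' 0 → fail=6;  out {2}∪∅={2}
  n4('aaac'): parent n3 fail=2; on 'c' 2→1 → fail=10;  out ∅∪∅=∅
  n9('bacb'): parent n8 fail=10; on 'b' 10 → fail=11;  out {1}∪{2}={1,2}
  n5('aaaca'): parent n4 fail=10; on 'a' 10→0 → fail=1;  out {0}∪∅={0}

Run:
i=0 'b': node 0→6
i=1 'a': node 6→7
i=2 'c': node 7→8
i=3 'b': node 8→9  emit P1@[0:3],P2@[1:3]
i=4 'c': node 9→0 ·f
i=5 'c': node 0→0
i=6 'b': node 0→6
i=7 'a': node 6→7
i=8 'b': node 7→6 ·f
i=9 'c': node 6→0 ·f
i=10 'b': node 0→6
i=11 'c': node 6→0 ·f
i=12 'b': node 0→6
i=13 'a': node 6→7
i=14 'c': node 7→8
i=15 'b': node 8→9  emit P1@[12:15],P2@[13:15]
i=16 'a': node 9→7 ·f
i=17 'b': node 7→6 ·f
i=18 'c': node 6→0 ·f
i=19 'b': node 0→6
i=20 'a': node 6→7
i=21 'c': node 7→8
i=22 'b': node 8→9  emit P1@[19:22],P2@[20:22]
i=23 'b': node 9→6 ·f
i=24 'a': node 6→7
i=25 'c': node 7→8
i=26 'b': node 8→9  emit P1@[23:26],P2@[24:26]
i=27 'b': node 9→6 ·f
i=28 'c': node 6→0 ·f
i=29 'a': node 0→1
i=30 'a': node 1→2
i=31 'a': node 2→3
i=32 'c': node 3→4
i=33 'a': node 4→5  emit P0@[29:33]
i=34 'a': node 5→2 ·f
i=35 'a': node 2→3
i=36 'a': node 3→3 ·f
i=37 'a': node 3→3 ·f
i=38 'c': node 3→4
i=39 'a': node 4→5  emit P0@[35:39]
i=40 'a': node 5→2 ·f
i=41 'b': node 2→6 ·f
i=42 'a': node 6→7
i=43 'c': node 7→8
i=44 'b': node 8→9  emit P1@[41:44],P2@[42:44]
i=45 'c': node 9→0 ·f
i=46 'a': node 0→1
i=47 'a': node 1→2

Matches: [[3,1],[3,2],[15,1],[15,2],[22,1],[22,2],[26,1],[26,2],[33,0],[39,0],[44,1],[44,2]]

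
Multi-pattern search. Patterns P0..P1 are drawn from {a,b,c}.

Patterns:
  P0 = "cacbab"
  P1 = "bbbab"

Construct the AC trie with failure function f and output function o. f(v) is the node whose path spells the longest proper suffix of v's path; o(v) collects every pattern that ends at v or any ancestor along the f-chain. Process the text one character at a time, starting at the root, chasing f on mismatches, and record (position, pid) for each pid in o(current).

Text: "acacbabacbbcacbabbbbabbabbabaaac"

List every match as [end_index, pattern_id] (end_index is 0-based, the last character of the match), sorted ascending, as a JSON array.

Build automaton:
Trie nodes:
  n0 'ε': b→7 c→1
  n1 'c': a→2
  n2 'ca': c→3
  n3 'cac': b→4
  n4 'cacb': a→5
  n5 'cacba': b→6
  n6 'cacbab': ·  [P0 ends]
  n7 'b': b→8
  n8 'bb': b→9
  n9 'bbb': a→10
  n10 'bbba': b→11
  n11 'bbbab': ·  [P1 ends]

Failure links (BFS by depth):
  fail(1) 'c': from fail(0)=0 chase 'c': 0 ⇒ 0;  out=∅∪out(0)=∅
  fail(7) 'b': from fail(0)=0 chase 'b': 0 ⇒ 0;  out=∅∪out(0)=∅
  fail(2) 'ca': from fail(1)=0 chase 'a': 0 ⇒ 0;  out=∅∪out(0)=∅
  fail(8) 'bb': from fail(7)=0 chase 'b': 0 ⇒ 7;  out=∅∪out(7)=∅
  fail(3) 'cac': from fail(2)=0 chase 'c': 0 ⇒ 1;  out=∅∪out(1)=∅
  fail(9) 'bbb': from fail(8)=7 chase 'b': 7 ⇒ 8;  out=∅∪out(8)=∅
  fail(4) 'cacb': from fail(3)=1 chase 'b': 1→0 ⇒ 7;  out=∅∪out(7)=∅
  fail(10) 'bbba': from fail(9)=8 chase 'a': 8→7→0 ⇒ 0;  out=∅∪out(0)=∅
  fail(5) 'cacba': from fail(4)=7 chase 'a': 7→0 ⇒ 0;  out=∅∪out(0)=∅
  fail(11) 'bbbab': from fail(10)=0 chase 'b': 0 ⇒ 7;  out={1}∪out(7)={1}
  fail(6) 'cacbab': from fail(5)=0 chase 'b': 0 ⇒ 7;  out={0}∪out(7)={0}

Run:
[0] read 'a'  n0⇒n0
[1] read 'c'  n0⇒n1
[2] read 'a'  n1⇒n2
[3] read 'c'  n2⇒n3
[4] read 'b'  n3⇒n4
[5] read 'a'  n4⇒n5
[6] read 'b'  n5⇒n6  → match P0@[1:6]
[7] read 'a'  n6⇒n0 (via fail)
[8] read 'c'  n0⇒n1
[9] read 'b'  n1⇒n7 (via fail)
[10] read 'b'  n7⇒n8
[11] read 'c'  n8⇒n1 (via fail)
[12] read 'a'  n1⇒n2
[13] read 'c'  n2⇒n3
[14] read 'b'  n3⇒n4
[15] read 'a'  n4⇒n5
[16] read 'b'  n5⇒n6  → match P0@[11:16]
[17] read 'b'  n6⇒n8 (via fail)
[18] read 'b'  n8⇒n9
[19] read 'b'  n9⇒n9 (via fail)
[20] read 'a'  n9⇒n10
[21] read 'b'  n10⇒n11  → match P1@[17:21]
[22] read 'b'  n11⇒n8 (via fail)
[23] read 'a'  n8⇒n0 (via fail)
[24] read 'b'  n0⇒n7
[25] read 'b'  n7⇒n8
[26] read 'a'  n8⇒n0 (via fail)
[27] read 'b'  n0⇒n7
[28] read 'a'  n7⇒n0 (via fail)
[29] read 'a'  n0⇒n0
[30] read 'a'  n0⇒n0
[31] read 'c'  n0⇒n1

Matches: [[6,0],[16,0],[21,1]]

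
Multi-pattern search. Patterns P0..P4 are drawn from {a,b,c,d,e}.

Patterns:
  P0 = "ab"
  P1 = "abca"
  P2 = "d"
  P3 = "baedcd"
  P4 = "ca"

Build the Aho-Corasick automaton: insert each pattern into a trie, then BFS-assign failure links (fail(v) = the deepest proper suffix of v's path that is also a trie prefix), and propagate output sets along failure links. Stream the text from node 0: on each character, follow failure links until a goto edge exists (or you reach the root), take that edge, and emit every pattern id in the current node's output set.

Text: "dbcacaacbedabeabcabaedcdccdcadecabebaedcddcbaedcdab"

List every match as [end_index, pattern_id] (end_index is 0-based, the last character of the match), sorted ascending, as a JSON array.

Construct AC machine:
Trie nodes:
  n0 'ε': a→1 b→6 c→12 d→5
  n1 'a': b→2
  n2 'ab': c→3  [P0 ends]
  n3 'abc': a→4
  n4 'abca': ·  [P1 ends]
  n5 'd': ·  [P2 ends]
  n6 'b': a→7
  n7 'ba': e→8
  n8 'bae': d→9
  n9 'baed': c→10
  n10 'baedc': d→11
  n11 'baedcd': ·  [P3 ends]
  n12 'c': a→13
  n13 'ca': ·  [P4 ends]

BFS fail/out derivation:
  fail(1) 'a': from fail(0)=0 chase 'a': 0 ⇒ 0;  out=∅∪out(0)=∅
  fail(5) 'd': from fail(0)=0 chase 'd': 0 ⇒ 0;  out={2}∪out(0)={2}
  fail(6) 'b': from fail(0)=0 chase 'b': 0 ⇒ 0;  out=∅∪out(0)=∅
  fail(12) 'c': from fail(0)=0 chase 'c': 0 ⇒ 0;  out=∅∪out(0)=∅
  fail(2) 'ab': from fail(1)=0 chase 'b': 0 ⇒ 6;  out={0}∪out(6)={0}
  fail(7) 'ba': from fail(6)=0 chase 'a': 0 ⇒ 1;  out=∅∪out(1)=∅
  fail(13) 'ca': from fail(12)=0 chase 'a': 0 ⇒ 1;  out={4}∪out(1)={4}
  fail(3) 'abc': from fail(2)=6 chase 'c': 6→0 ⇒ 12;  out=∅∪out(12)=∅
  fail(8) 'bae': from fail(7)=1 chase 'e': 1→0 ⇒ 0;  out=∅∪out(0)=∅
  fail(4) 'abca': from fail(3)=12 chase 'a': 12 ⇒ 13;  out={1}∪out(13)={1,4}
  fail(9) 'baed': from fail(8)=0 chase 'd': 0 ⇒ 5;  out=∅∪out(5)={2}
  fail(10) 'baedc': from fail(9)=5 chase 'c': 5→0 ⇒ 12;  out=∅∪out(12)=∅
  fail(11) 'baedcd': from fail(10)=12 chase 'd': 12→0 ⇒ 5;  out={3}∪out(5)={2,3}

Run:
[0] read 'd'  n0⇒n5  emit P2@[0:0]
[1] read 'b'  n5⇒n6 (fail-walked)
[2] read 'c'  n6⇒n12 (fail-walked)
[3] read 'a'  n12⇒n13  emit P4@[2:3]
[4] read 'c'  n13⇒n12 (fail-walked)
[5] read 'a'  n12⇒n13  emit P4@[4:5]
[6] read 'a'  n13⇒n1 (fail-walked)
[7] read 'c'  n1⇒n12 (fail-walked)
[8] read 'b'  n12⇒n6 (fail-walked)
[9] read 'e'  n6⇒n0 (fail-walked)
[10] read 'd'  n0⇒n5  emit P2@[10:10]
[11] read 'a'  n5⇒n1 (fail-walked)
[12] read 'b'  n1⇒n2  emit P0@[11:12]
[13] read 'e'  n2⇒n0 (fail-walked)
[14] read 'a'  n0⇒n1
[15] read 'b'  n1⇒n2  emit P0@[14:15]
[16] read 'c'  n2⇒n3
[17] read 'a'  n3⇒n4  emit P1@[14:17],P4@[16:17]
[18] read 'b'  n4⇒n2 (fail-walked)  emit P0@[17:18]
[19] read 'a'  n2⇒n7 (fail-walked)
[20] read 'e'  n7⇒n8
[21] read 'd'  n8⇒n9  emit P2@[21:21]
[22] read 'c'  n9⇒n10
[23] read 'd'  n10⇒n11  emit P2@[23:23],P3@[18:23]
[24] read 'c'  n11⇒n12 (fail-walked)
[25] read 'c'  n12⇒n12 (fail-walked)
[26] read 'd'  n12⇒n5 (fail-walked)  emit P2@[26:26]
[27] read 'c'  n5⇒n12 (fail-walked)
[28] read 'a'  n12⇒n13  emit P4@[27:28]
[29] read 'd'  n13⇒n5 (fail-walked)  emit P2@[29:29]
[30] read 'e'  n5⇒n0 (fail-walked)
[31] read 'c'  n0⇒n12
[32] read 'a'  n12⇒n13  emit P4@[31:32]
[33] read 'b'  n13⇒n2 (fail-walked)  emit P0@[32:33]
[34] read 'e'  n2⇒n0 (fail-walked)
[35] read 'b'  n0⇒n6
[36] read 'a'  n6⇒n7
[37] read 'e'  n7⇒n8
[38] read 'd'  n8⇒n9  emit P2@[38:38]
[39] read 'c'  n9⇒n10
[40] read 'd'  n10⇒n11  emit P2@[40:40],P3@[35:40]
[41] read 'd'  n11⇒n5 (fail-walked)  emit P2@[41:41]
[42] read 'c'  n5⇒n12 (fail-walked)
[43] read 'b'  n12⇒n6 (fail-walked)
[44] read 'a'  n6⇒n7
[45] read 'e'  n7⇒n8
[46] read 'd'  n8⇒n9  emit P2@[46:46]
[47] read 'c'  n9⇒n10
[48] read 'd'  n10⇒n11  emit P2@[48:48],P3@[43:48]
[49] read 'a'  n11⇒n1 (fail-walked)
[50] read 'b'  n1⇒n2  emit P0@[49:50]

Matches: [[0,2],[3,4],[5,4],[10,2],[12,0],[15,0],[17,1],[17,4],[18,0],[21,2],[23,2],[23,3],[26,2],[28,4],[29,2],[32,4],[33,0],[38,2],[40,2],[40,3],[41,2],[46,2],[48,2],[48,3],[50,0]]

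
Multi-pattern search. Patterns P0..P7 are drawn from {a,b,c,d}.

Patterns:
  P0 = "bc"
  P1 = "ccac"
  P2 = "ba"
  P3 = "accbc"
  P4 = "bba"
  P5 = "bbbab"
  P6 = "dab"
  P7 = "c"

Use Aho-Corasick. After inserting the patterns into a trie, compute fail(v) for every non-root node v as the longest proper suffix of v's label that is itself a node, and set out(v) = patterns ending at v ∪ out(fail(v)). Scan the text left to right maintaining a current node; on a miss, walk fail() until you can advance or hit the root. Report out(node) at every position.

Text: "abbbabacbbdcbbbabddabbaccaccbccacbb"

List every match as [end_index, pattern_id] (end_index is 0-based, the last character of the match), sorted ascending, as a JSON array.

Build:
Trie nodes:
  0='ε' goto a→8 b→1 c→3 d→18
  1='b' goto a→7 b→13 c→2
  2='bc' goto ·  ←P0
  3='c' goto c→4  ←P7
  4='cc' goto a→5
  5='cca' goto c→6
  6='ccac' goto ·  ←P1
  7='ba' goto ·  ←P2
  8='a' goto c→9
  9='ac' goto c→10
  10='acc' goto b→11
  11='accb' goto c→12
  12='accbc' goto ·  ←P3
  13='bb' goto a→14 b→15
  14='bba' goto ·  ←P4
  15='bbb' goto a→16
  16='bbba' goto b→17
  17='bbbab' goto ·  ←P5
  18='d' goto a→19
  19='da' goto b→20
  20='dab' goto ·  ←P6

BFS fail/out derivation:
  fail(1) 'b': from fail(0)=0 chase 'b': 0 ⇒ 0;  out=∅∪out(0)=∅
  fail(3) 'c': from fail(0)=0 chase 'c': 0 ⇒ 0;  out={7}∪out(0)={7}
  fail(8) 'a': from fail(0)=0 chase 'a': 0 ⇒ 0;  out=∅∪out(0)=∅
  fail(18) 'd': from fail(0)=0 chase 'd': 0 ⇒ 0;  out=∅∪out(0)=∅
  fail(2) 'bc': from fail(1)=0 chase 'c': 0 ⇒ 3;  out={0}∪out(3)={0,7}
  fail(4) 'cc': from fail(3)=0 chase 'c': 0 ⇒ 3;  out=∅∪out(3)={7}
  fail(7) 'ba': from fail(1)=0 chase 'a': 0 ⇒ 8;  out={2}∪out(8)={2}
  fail(9) 'ac': from fail(8)=0 chase 'c': 0 ⇒ 3;  out=∅∪out(3)={7}
  fail(13) 'bb': from fail(1)=0 chase 'b': 0 ⇒ 1;  out=∅∪out(1)=∅
  fail(19) 'da': from fail(18)=0 chase 'a': 0 ⇒ 8;  out=∅∪out(8)=∅
  fail(5) 'cca': from fail(4)=3 chase 'a': 3→0 ⇒ 8;  out=∅∪out(8)=∅
  fail(10) 'acc': from fail(9)=3 chase 'c': 3 ⇒ 4;  out=∅∪out(4)={7}
  fail(14) 'bba': from fail(13)=1 chase 'a': 1 ⇒ 7;  out={4}∪out(7)={2,4}
  fail(15) 'bbb': from fail(13)=1 chase 'b': 1 ⇒ 13;  out=∅∪out(13)=∅
  fail(20) 'dab': from fail(19)=8 chase 'b': 8→0 ⇒ 1;  out={6}∪out(1)={6}
  fail(6) 'ccac': from fail(5)=8 chase 'c': 8 ⇒ 9;  out={1}∪out(9)={1,7}
  fail(11) 'accb': from fail(10)=4 chase 'b': 4→3→0 ⇒ 1;  out=∅∪out(1)=∅
  fail(16) 'bbba': from fail(15)=13 chase 'a': 13 ⇒ 14;  out=∅∪out(14)={2,4}
  fail(12) 'accbc': from fail(11)=1 chase 'c': 1 ⇒ 2;  out={3}∪out(2)={0,3,7}
  fail(17) 'bbbab': from fail(16)=14 chase 'b': 14→7→8→0 ⇒ 1;  out={5}∪out(1)={5}

Text stream:
pos 0 'a': at 8
pos 1 'b': at 1 (fail-walked)
pos 2 'b': at 13
pos 3 'b': at 15
pos 4 'a': at 16  → match P2@[3:4],P4@[2:4]
pos 5 'b': at 17  → match P5@[1:5]
pos 6 'a': at 7 (fail-walked)  → match P2@[5:6]
pos 7 'c': at 9 (fail-walked)  → match P7@[7:7]
pos 8 'b': at 1 (fail-walked)
pos 9 'b': at 13
pos 10 'd': at 18 (fail-walked)
pos 11 'c': at 3 (fail-walked)  → match P7@[11:11]
pos 12 'b': at 1 (fail-walked)
pos 13 'b': at 13
pos 14 'b': at 15
pos 15 'a': at 16  → match P2@[14:15],P4@[13:15]
pos 16 'b': at 17  → match P5@[12:16]
pos 17 'd': at 18 (fail-walked)
pos 18 'd': at 18 (fail-walked)
pos 19 'a': at 19
pos 20 'b': at 20  → match P6@[18:20]
pos 21 'b': at 13 (fail-walked)
pos 22 'a': at 14  → match P2@[21:22],P4@[20:22]
pos 23 'c': at 9 (fail-walked)  → match P7@[23:23]
pos 24 'c': at 10  → match P7@[24:24]
pos 25 'a': at 5 (fail-walked)
pos 26 'c': at 6  → match P1@[23:26],P7@[26:26]
pos 27 'c': at 10 (fail-walked)  → match P7@[27:27]
pos 28 'b': at 11
pos 29 'c': at 12  → match P0@[28:29],P3@[25:29],P7@[29:29]
pos 30 'c': at 4 (fail-walked)  → match P7@[30:30]
pos 31 'a': at 5
pos 32 'c': at 6  → match P1@[29:32],P7@[32:32]
pos 33 'b': at 1 (fail-walked)
pos 34 'b': at 13

Matches: [[4,2],[4,4],[5,5],[6,2],[7,7],[11,7],[15,2],[15,4],[16,5],[20,6],[22,2],[22,4],[23,7],[24,7],[26,1],[26,7],[27,7],[29,0],[29,3],[29,7],[30,7],[32,1],[32,7]]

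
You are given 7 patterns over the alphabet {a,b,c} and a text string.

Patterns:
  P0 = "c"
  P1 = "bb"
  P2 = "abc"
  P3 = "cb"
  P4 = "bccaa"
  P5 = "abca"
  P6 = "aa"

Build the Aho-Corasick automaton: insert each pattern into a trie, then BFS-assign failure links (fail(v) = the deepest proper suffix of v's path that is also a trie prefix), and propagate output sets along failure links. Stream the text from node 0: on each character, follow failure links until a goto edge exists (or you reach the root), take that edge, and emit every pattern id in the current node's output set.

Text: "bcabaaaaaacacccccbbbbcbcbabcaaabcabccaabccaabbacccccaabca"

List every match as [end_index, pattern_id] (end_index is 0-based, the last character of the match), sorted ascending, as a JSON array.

Build automaton:
Trie nodes:
  0='ε' goto a→4 b→2 c→1
  1='c' goto b→7  [P0 ends]
  2='b' goto b→3 c→8
  3='bb' goto ·  [P1 ends]
  4='a' goto a→13 b→5
  5='ab' goto c→6
  6='abc' goto a→12  [P2 ends]
  7='cb' goto ·  [P3 ends]
  8='bc' goto c→9
  9='bcc' goto a→10
  10='bcca' goto a→11
  11='bccaa' goto ·  [P4 ends]
  12='abca' goto ·  [P5 ends]
  13='aa' goto ·  [P6 ends]

Failure links (BFS by depth):
  fail(1) 'c': from fail(0)=0 chase 'c': 0 ⇒ 0;  out={0}∪out(0)={0}
  fail(2) 'b': from fail(0)=0 chase 'b': 0 ⇒ 0;  out=∅∪out(0)=∅
  fail(4) 'a': from fail(0)=0 chase 'a': 0 ⇒ 0;  out=∅∪out(0)=∅
  fail(3) 'bb': from fail(2)=0 chase 'b': 0 ⇒ 2;  out={1}∪out(2)={1}
  fail(5) 'ab': from fail(4)=0 chase 'b': 0 ⇒ 2;  out=∅∪out(2)=∅
  fail(7) 'cb': from fail(1)=0 chase 'b': 0 ⇒ 2;  out={3}∪out(2)={3}
  fail(8) 'bc': from fail(2)=0 chase 'c': 0 ⇒ 1;  out=∅∪out(1)={0}
  fail(13) 'aa': from fail(4)=0 chase 'a': 0 ⇒ 4;  out={6}∪out(4)={6}
  fail(6) 'abc': from fail(5)=2 chase 'c': 2 ⇒ 8;  out={2}∪out(8)={0,2}
  fail(9) 'bcc': from fail(8)=1 chase 'c': 1→0 ⇒ 1;  out=∅∪out(1)={0}
  fail(10) 'bcca': from fail(9)=1 chase 'a': 1→0 ⇒ 4;  out=∅∪out(4)=∅
  fail(12) 'abca': from fail(6)=8 chase 'a': 8→1→0 ⇒ 4;  out={5}∪out(4)={5}
  fail(11) 'bccaa': from fail(10)=4 chase 'a': 4 ⇒ 13;  out={4}∪out(13)={4,6}

Scan:
pos 0 'b': at 2
pos 1 'c': at 8  → match P0@[1:1]
pos 2 'a': at 4 (fail-walked)
pos 3 'b': at 5
pos 4 'a': at 4 (fail-walked)
pos 5 'a': at 13  → match P6@[4:5]
pos 6 'a': at 13 (fail-walked)  → match P6@[5:6]
pos 7 'a': at 13 (fail-walked)  → match P6@[6:7]
pos 8 'a': at 13 (fail-walked)  → match P6@[7:8]
pos 9 'a': at 13 (fail-walked)  → match P6@[8:9]
pos 10 'c': at 1 (fail-walked)  → match P0@[10:10]
pos 11 'a': at 4 (fail-walked)
pos 12 'c': at 1 (fail-walked)  → match P0@[12:12]
pos 13 'c': at 1 (fail-walked)  → match P0@[13:13]
pos 14 'c': at 1 (fail-walked)  → match P0@[14:14]
pos 15 'c': at 1 (fail-walked)  → match P0@[15:15]
pos 16 'c': at 1 (fail-walked)  → match P0@[16:16]
pos 17 'b': at 7  → match P3@[16:17]
pos 18 'b': at 3 (fail-walked)  → match P1@[17:18]
pos 19 'b': at 3 (fail-walked)  → match P1@[18:19]
pos 20 'b': at 3 (fail-walked)  → match P1@[19:20]
pos 21 'c': at 8 (fail-walked)  → match P0@[21:21]
pos 22 'b': at 7 (fail-walked)  → match P3@[21:22]
pos 23 'c': at 8 (fail-walked)  → match P0@[23:23]
pos 24 'b': at 7 (fail-walked)  → match P3@[23:24]
pos 25 'a': at 4 (fail-walked)
pos 26 'b': at 5
pos 27 'c': at 6  → match P0@[27:27],P2@[25:27]
pos 28 'a': at 12  → match P5@[25:28]
pos 29 'a': at 13 (fail-walked)  → match P6@[28:29]
pos 30 'a': at 13 (fail-walked)  → match P6@[29:30]
pos 31 'b': at 5 (fail-walked)
pos 32 'c': at 6  → match P0@[32:32],P2@[30:32]
pos 33 'a': at 12  → match P5@[30:33]
pos 34 'b': at 5 (fail-walked)
pos 35 'c': at 6  → match P0@[35:35],P2@[33:35]
pos 36 'c': at 9 (fail-walked)  → match P0@[36:36]
pos 37 'a': at 10
pos 38 'a': at 11  → match P4@[34:38],P6@[37:38]
pos 39 'b': at 5 (fail-walked)
pos 40 'c': at 6  → match P0@[40:40],P2@[38:40]
pos 41 'c': at 9 (fail-walked)  → match P0@[41:41]
pos 42 'a': at 10
pos 43 'a': at 11  → match P4@[39:43],P6@[42:43]
pos 44 'b': at 5 (fail-walked)
pos 45 'b': at 3 (fail-walked)  → match P1@[44:45]
pos 46 'a': at 4 (fail-walked)
pos 47 'c': at 1 (fail-walked)  → match P0@[47:47]
pos 48 'c': at 1 (fail-walked)  → match P0@[48:48]
pos 49 'c': at 1 (fail-walked)  → match P0@[49:49]
pos 50 'c': at 1 (fail-walked)  → match P0@[50:50]
pos 51 'c': at 1 (fail-walked)  → match P0@[51:51]
pos 52 'a': at 4 (fail-walked)
pos 53 'a': at 13  → match P6@[52:53]
pos 54 'b': at 5 (fail-walked)
pos 55 'c': at 6  → match P0@[55:55],P2@[53:55]
pos 56 'a': at 12  → match P5@[53:56]

Matches: [[1,0],[5,6],[6,6],[7,6],[8,6],[9,6],[10,0],[12,0],[13,0],[14,0],[15,0],[16,0],[17,3],[18,1],[19,1],[20,1],[21,0],[22,3],[23,0],[24,3],[27,0],[27,2],[28,5],[29,6],[30,6],[32,0],[32,2],[33,5],[35,0],[35,2],[36,0],[38,4],[38,6],[40,0],[40,2],[41,0],[43,4],[43,6],[45,1],[47,0],[48,0],[49,0],[50,0],[51,0],[53,6],[55,0],[55,2],[56,5]]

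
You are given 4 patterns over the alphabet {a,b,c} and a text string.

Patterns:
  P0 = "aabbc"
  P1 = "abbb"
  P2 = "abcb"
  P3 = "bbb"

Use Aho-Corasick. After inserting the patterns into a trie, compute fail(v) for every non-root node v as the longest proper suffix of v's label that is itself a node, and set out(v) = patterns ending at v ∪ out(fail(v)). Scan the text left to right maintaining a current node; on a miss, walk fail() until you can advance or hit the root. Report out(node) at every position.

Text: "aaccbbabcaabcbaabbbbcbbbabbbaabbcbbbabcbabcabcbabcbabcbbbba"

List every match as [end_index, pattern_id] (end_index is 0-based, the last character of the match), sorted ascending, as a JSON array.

Build automaton:
Trie (insert patterns):
  0='ε' goto a→1 b→11
  1='a' goto a→2 b→6
  2='aa' goto b→3
  3='aab' goto b→4
  4='aabb' goto c→5
  5='aabbc' goto ·  ←P0
  6='ab' goto b→7 c→9
  7='abb' goto b→8
  8='abbb' goto ·  ←P1
  9='abc' goto b→10
  10='abcb' goto ·  ←P2
  11='b' goto b→12
  12='bb' goto b→13
  13='bbb' goto ·  ←P3

BFS fail/out derivation:
  n1('a'): parent n0 fail=0; on 'a' 0 → fail=0;  out ∅∪∅=∅
  n11('b'): parent n0 fail=0; on 'b' 0 → fail=0;  out ∅∪∅=∅
  n2('aa'): parent n1 fail=0; on 'a' 0 → fail=1;  out ∅∪∅=∅
  n6('ab'): parent n1 fail=0; on 'b' 0 → fail=11;  out ∅∪∅=∅
  n12('bb'): parent n11 fail=0; on 'b' 0 → fail=11;  out ∅∪∅=∅
  n3('aab'): parent n2 fail=1; on 'b' 1 → fail=6;  out ∅∪∅=∅
  n7('abb'): parent n6 fail=11; on 'b' 11 → fail=12;  out ∅∪∅=∅
  n9('abc'): parent n6 fail=11; on 'c' 11→0 → fail=0;  out ∅∪∅=∅
  n13('bbb'): parent n12 fail=11; on 'b' 11 → fail=12;  out {3}∪∅={3}
  n4('aabb'): parent n3 fail=6; on 'b' 6 → fail=7;  out ∅∪∅=∅
  n8('abbb'): parent n7 fail=12; on 'b' 12 → fail=13;  out {1}∪{3}={1,3}
  n10('abcb'): parent n9 fail=0; on 'b' 0 → fail=11;  out {2}∪∅={2}
  n5('aabbc'): parent n4 fail=7; on 'c' 7→12→11→0 → fail=0;  out {0}∪∅={0}

Text stream:
[0] read 'a'  n0⇒n1
[1] read 'a'  n1⇒n2
[2] read 'c'  n2⇒n0 ·f
[3] read 'c'  n0⇒n0
[4] read 'b'  n0⇒n11
[5] read 'b'  n11⇒n12
[6] read 'a'  n12⇒n1 ·f
[7] read 'b'  n1⇒n6
[8] read 'c'  n6⇒n9
[9] read 'a'  n9⇒n1 ·f
[10] read 'a'  n1⇒n2
[11] read 'b'  n2⇒n3
[12] read 'c'  n3⇒n9 ·f
[13] read 'b'  n9⇒n10  emit P2@[10:13]
[14] read 'a'  n10⇒n1 ·f
[15] read 'a'  n1⇒n2
[16] read 'b'  n2⇒n3
[17] read 'b'  n3⇒n4
[18] read 'b'  n4⇒n8 ·f  emit P1@[15:18],P3@[16:18]
[19] read 'b'  n8⇒n13 ·f  emit P3@[17:19]
[20] read 'c'  n13⇒n0 ·f
[21] read 'b'  n0⇒n11
[22] read 'b'  n11⇒n12
[23] read 'b'  n12⇒n13  emit P3@[21:23]
[24] read 'a'  n13⇒n1 ·f
[25] read 'b'  n1⇒n6
[26] read 'b'  n6⇒n7
[27] read 'b'  n7⇒n8  emit P1@[24:27],P3@[25:27]
[28] read 'a'  n8⇒n1 ·f
[29] read 'a'  n1⇒n2
[30] read 'b'  n2⇒n3
[31] read 'b'  n3⇒n4
[32] read 'c'  n4⇒n5  emit P0@[28:32]
[33] read 'b'  n5⇒n11 ·f
[34] read 'b'  n11⇒n12
[35] read 'b'  n12⇒n13  emit P3@[33:35]
[36] read 'a'  n13⇒n1 ·f
[37] read 'b'  n1⇒n6
[38] read 'c'  n6⇒n9
[39] read 'b'  n9⇒n10  emit P2@[36:39]
[40] read 'a'  n10⇒n1 ·f
[41] read 'b'  n1⇒n6
[42] read 'c'  n6⇒n9
[43] read 'a'  n9⇒n1 ·f
[44] read 'b'  n1⇒n6
[45] read 'c'  n6⇒n9
[46] read 'b'  n9⇒n10  emit P2@[43:46]
[47] read 'a'  n10⇒n1 ·f
[48] read 'b'  n1⇒n6
[49] read 'c'  n6⇒n9
[50] read 'b'  n9⇒n10  emit P2@[47:50]
[51] read 'a'  n10⇒n1 ·f
[52] read 'b'  n1⇒n6
[53] read 'c'  n6⇒n9
[54] read 'b'  n9⇒n10  emit P2@[51:54]
[55] read 'b'  n10⇒n12 ·f
[56] read 'b'  n12⇒n13  emit P3@[54:56]
[57] read 'b'  n13⇒n13 ·f  emit P3@[55:57]
[58] read 'a'  n13⇒n1 ·f

All matches (sorted): [[13,2],[18,1],[18,3],[19,3],[23,3],[27,1],[27,3],[32,0],[35,3],[39,2],[46,2],[50,2],[54,2],[56,3],[57,3]]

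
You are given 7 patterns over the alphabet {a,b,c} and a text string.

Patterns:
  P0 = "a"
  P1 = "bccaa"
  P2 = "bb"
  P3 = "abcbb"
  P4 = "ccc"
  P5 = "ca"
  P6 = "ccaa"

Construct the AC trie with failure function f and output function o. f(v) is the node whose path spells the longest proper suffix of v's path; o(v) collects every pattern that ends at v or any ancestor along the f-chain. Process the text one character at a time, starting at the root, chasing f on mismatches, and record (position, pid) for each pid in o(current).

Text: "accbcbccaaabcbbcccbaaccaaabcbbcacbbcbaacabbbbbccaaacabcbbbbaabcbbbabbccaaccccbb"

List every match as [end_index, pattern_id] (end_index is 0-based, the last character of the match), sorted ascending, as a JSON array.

Build automaton:
Trie nodes:
  0='ε' goto a→1 b→2 c→12
  1='a' goto b→8  ←P0
  2='b' goto b→7 c→3
  3='bc' goto c→4
  4='bcc' goto a→5
  5='bcca' goto a→6
  6='bccaa' goto ·  ←P1
  7='bb' goto ·  ←P2
  8='ab' goto c→9
  9='abc' goto b→10
  10='abcb' goto b→11
  11='abcbb' goto ·  ←P3
  12='c' goto a→15 c→13
  13='cc' goto a→16 c→14
  14='ccc' goto ·  ←P4
  15='ca' goto ·  ←P5
  16='cca' goto a→17
  17='ccaa' goto ·  ←P6

Failure links (BFS by depth):
  n1('a'): parent n0 fail=0; on 'a' 0 → fail=0;  out {0}∪∅={0}
  n2('b'): parent n0 fail=0; on 'b' 0 → fail=0;  out ∅∪∅=∅
  n12('c'): parent n0 fail=0; on 'c' 0 → fail=0;  out ∅∪∅=∅
  n3('bc'): parent n2 fail=0; on 'c' 0 → fail=12;  out ∅∪∅=∅
  n7('bb'): parent n2 fail=0; on 'b' 0 → fail=2;  out {2}∪∅={2}
  n8('ab'): parent n1 fail=0; on 'b' 0 → fail=2;  out ∅∪∅=∅
  n13('cc'): parent n12 fail=0; on 'c' 0 → fail=12;  out ∅∪∅=∅
  n15('ca'): parent n12 fail=0; on 'a' 0 → fail=1;  out {5}∪{0}={0,5}
  n4('bcc'): parent n3 fail=12; on 'c' 12 → fail=13;  out ∅∪∅=∅
  n9('abc'): parent n8 fail=2; on 'c' 2 → fail=3;  out ∅∪∅=∅
  n14('ccc'): parent n13 fail=12; on 'c' 12 → fail=13;  out {4}∪∅={4}
  n16('cca'): parent n13 fail=12; on 'a' 12 → fail=15;  out ∅∪{0,5}={0,5}
  n5('bcca'): parent n4 fail=13; on 'a' 13 → fail=16;  out ∅∪{0,5}={0,5}
  n10('abcb'): parent n9 fail=3; on 'b' 3→12→0 → fail=2;  out ∅∪∅=∅
  n17('ccaa'): parent n16 fail=15; on 'a' 15→1→0 → fail=1;  out {6}∪{0}={0,6}
  n6('bccaa'): parent n5 fail=16; on 'a' 16 → fail=17;  out {1}∪{0,6}={0,1,6}
  n11('abcbb'): parent n10 fail=2; on 'b' 2 → fail=7;  out {3}∪{2}={2,3}

Run:
[0] read 'a'  n0⇒n1  → match P0@[0:0]
[1] read 'c'  n1⇒n12 (fail-walked)
[2] read 'c'  n12⇒n13
[3] read 'b'  n13⇒n2 (fail-walked)
[4] read 'c'  n2⇒n3
[5] read 'b'  n3⇒n2 (fail-walked)
[6] read 'c'  n2⇒n3
[7] read 'c'  n3⇒n4
[8] read 'a'  n4⇒n5  → match P0@[8:8],P5@[7:8]
[9] read 'a'  n5⇒n6  → match P0@[9:9],P1@[5:9],P6@[6:9]
[10] read 'a'  n6⇒n1 (fail-walked)  → match P0@[10:10]
[11] read 'b'  n1⇒n8
[12] read 'c'  n8⇒n9
[13] read 'b'  n9⇒n10
[14] read 'b'  n10⇒n11  → match P2@[13:14],P3@[10:14]
[15] read 'c'  n11⇒n3 (fail-walked)
[16] read 'c'  n3⇒n4
[17] read 'c'  n4⇒n14 (fail-walked)  → match P4@[15:17]
[18] read 'b'  n14⇒n2 (fail-walked)
[19] read 'a'  n2⇒n1 (fail-walked)  → match P0@[19:19]
[20] read 'a'  n1⇒n1 (fail-walked)  → match P0@[20:20]
[21] read 'c'  n1⇒n12 (fail-walked)
[22] read 'c'  n12⇒n13
[23] read 'a'  n13⇒n16  → match P0@[23:23],P5@[22:23]
[24] read 'a'  n16⇒n17  → match P0@[24:24],P6@[21:24]
[25] read 'a'  n17⇒n1 (fail-walked)  → match P0@[25:25]
[26] read 'b'  n1⇒n8
[27] read 'c'  n8⇒n9
[28] read 'b'  n9⇒n10
[29] read 'b'  n10⇒n11  → match P2@[28:29],P3@[25:29]
[30] read 'c'  n11⇒n3 (fail-walked)
[31] read 'a'  n3⇒n15 (fail-walked)  → match P0@[31:31],P5@[30:31]
[32] read 'c'  n15⇒n12 (fail-walked)
[33] read 'b'  n12⇒n2 (fail-walked)
[34] read 'b'  n2⇒n7  → match P2@[33:34]
[35] read 'c'  n7⇒n3 (fail-walked)
[36] read 'b'  n3⇒n2 (fail-walked)
[37] read 'a'  n2⇒n1 (fail-walked)  → match P0@[37:37]
[38] read 'a'  n1⇒n1 (fail-walked)  → match P0@[38:38]
[39] read 'c'  n1⇒n12 (fail-walked)
[40] read 'a'  n12⇒n15  → match P0@[40:40],P5@[39:40]
[41] read 'b'  n15⇒n8 (fail-walked)
[42] read 'b'  n8⇒n7 (fail-walked)  → match P2@[41:42]
[43] read 'b'  n7⇒n7 (fail-walked)  → match P2@[42:43]
[44] read 'b'  n7⇒n7 (fail-walked)  → match P2@[43:44]
[45] read 'b'  n7⇒n7 (fail-walked)  → match P2@[44:45]
[46] read 'c'  n7⇒n3 (fail-walked)
[47] read 'c'  n3⇒n4
[48] read 'a'  n4⇒n5  → match P0@[48:48],P5@[47:48]
[49] read 'a'  n5⇒n6  → match P0@[49:49],P1@[45:49],P6@[46:49]
[50] read 'a'  n6⇒n1 (fail-walked)  → match P0@[50:50]
[51] read 'c'  n1⇒n12 (fail-walked)
[52] read 'a'  n12⇒n15  → match P0@[52:52],P5@[51:52]
[53] read 'b'  n15⇒n8 (fail-walked)
[54] read 'c'  n8⇒n9
[55] read 'b'  n9⇒n10
[56] read 'b'  n10⇒n11  → match P2@[55:56],P3@[52:56]
[57] read 'b'  n11⇒n7 (fail-walked)  → match P2@[56:57]
[58] read 'b'  n7⇒n7 (fail-walked)  → match P2@[57:58]
[59] read 'a'  n7⇒n1 (fail-walked)  → match P0@[59:59]
[60] read 'a'  n1⇒n1 (fail-walked)  → match P0@[60:60]
[61] read 'b'  n1⇒n8
[62] read 'c'  n8⇒n9
[63] read 'b'  n9⇒n10
[64] read 'b'  n10⇒n11  → match P2@[63:64],P3@[60:64]
[65] read 'b'  n11⇒n7 (fail-walked)  → match P2@[64:65]
[66] read 'a'  n7⇒n1 (fail-walked)  → match P0@[66:66]
[67] read 'b'  n1⇒n8
[68] read 'b'  n8⇒n7 (fail-walked)  → match P2@[67:68]
[69] read 'c'  n7⇒n3 (fail-walked)
[70] read 'c'  n3⇒n4
[71] read 'a'  n4⇒n5  → match P0@[71:71],P5@[70:71]
[72] read 'a'  n5⇒n6  → match P0@[72:72],P1@[68:72],P6@[69:72]
[73] read 'c'  n6⇒n12 (fail-walked)
[74] read 'c'  n12⇒n13
[75] read 'c'  n13⇒n14  → match P4@[73:75]
[76] read 'c'  n14⇒n14 (fail-walked)  → match P4@[74:76]
[77] read 'b'  n14⇒n2 (fail-walked)
[78] read 'b'  n2⇒n7  → match P2@[77:78]

All matches (sorted): [[0,0],[8,0],[8,5],[9,0],[9,1],[9,6],[10,0],[14,2],[14,3],[17,4],[19,0],[20,0],[23,0],[23,5],[24,0],[24,6],[25,0],[29,2],[29,3],[31,0],[31,5],[34,2],[37,0],[38,0],[40,0],[40,5],[42,2],[43,2],[44,2],[45,2],[48,0],[48,5],[49,0],[49,1],[49,6],[50,0],[52,0],[52,5],[56,2],[56,3],[57,2],[58,2],[59,0],[60,0],[64,2],[64,3],[65,2],[66,0],[68,2],[71,0],[71,5],[72,0],[72,1],[72,6],[75,4],[76,4],[78,2]]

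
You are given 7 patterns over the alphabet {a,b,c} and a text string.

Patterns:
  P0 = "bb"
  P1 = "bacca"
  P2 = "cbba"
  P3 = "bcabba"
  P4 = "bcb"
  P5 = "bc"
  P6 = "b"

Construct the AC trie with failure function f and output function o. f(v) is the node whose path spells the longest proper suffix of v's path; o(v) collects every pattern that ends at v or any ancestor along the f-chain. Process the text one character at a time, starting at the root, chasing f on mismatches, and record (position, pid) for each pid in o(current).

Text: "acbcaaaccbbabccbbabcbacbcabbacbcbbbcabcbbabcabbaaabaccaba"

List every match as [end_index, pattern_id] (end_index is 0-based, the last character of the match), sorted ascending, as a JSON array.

Construct AC machine:
Trie nodes:
  0='ε' goto b→1 c→7
  1='b' goto a→3 b→2 c→11  [P6 ends]
  2='bb' goto ·  [P0 ends]
  3='ba' goto c→4
  4='bac' goto c→5
  5='bacc' goto a→6
  6='bacca' goto ·  [P1 ends]
  7='c' goto b→8
  8='cb' goto b→9
  9='cbb' goto a→10
  10='cbba' goto ·  [P2 ends]
  11='bc' goto a→12 b→16  [P5 ends]
  12='bca' goto b→13
  13='bcab' goto b→14
  14='bcabb' goto a→15
  15='bcabba' goto ·  [P3 ends]
  16='bcb' goto ·  [P4 ends]

Failure links (BFS by depth):
  fail(1) 'b': from fail(0)=0 chase 'b': 0 ⇒ 0;  out={6}∪out(0)={6}
  fail(7) 'c': from fail(0)=0 chase 'c': 0 ⇒ 0;  out=∅∪out(0)=∅
  fail(2) 'bb': from fail(1)=0 chase 'b': 0 ⇒ 1;  out={0}∪out(1)={0,6}
  fail(3) 'ba': from fail(1)=0 chase 'a': 0 ⇒ 0;  out=∅∪out(0)=∅
  fail(8) 'cb': from fail(7)=0 chase 'b': 0 ⇒ 1;  out=∅∪out(1)={6}
  fail(11) 'bc': from fail(1)=0 chase 'c': 0 ⇒ 7;  out={5}∪out(7)={5}
  fail(4) 'bac': from fail(3)=0 chase 'c': 0 ⇒ 7;  out=∅∪out(7)=∅
  fail(9) 'cbb': from fail(8)=1 chase 'b': 1 ⇒ 2;  out=∅∪out(2)={0,6}
  fail(12) 'bca': from fail(11)=7 chase 'a': 7→0 ⇒ 0;  out=∅∪out(0)=∅
  fail(16) 'bcb': from fail(11)=7 chase 'b': 7 ⇒ 8;  out={4}∪out(8)={4,6}
  fail(5) 'bacc': from fail(4)=7 chase 'c': 7→0 ⇒ 7;  out=∅∪out(7)=∅
  fail(10) 'cbba': from fail(9)=2 chase 'a': 2→1 ⇒ 3;  out={2}∪out(3)={2}
  fail(13) 'bcab': from fail(12)=0 chase 'b': 0 ⇒ 1;  out=∅∪out(1)={6}
  fail(6) 'bacca': from fail(5)=7 chase 'a': 7→0 ⇒ 0;  out={1}∪out(0)={1}
  fail(14) 'bcabb': from fail(13)=1 chase 'b': 1 ⇒ 2;  out=∅∪out(2)={0,6}
  fail(15) 'bcabba': from fail(14)=2 chase 'a': 2→1 ⇒ 3;  out={3}∪out(3)={3}

Scan:
pos 0 'a': at 0
pos 1 'c': at 7
pos 2 'b': at 8  emit P6@[2:2]
pos 3 'c': at 11 (via fail)  emit P5@[2:3]
pos 4 'a': at 12
pos 5 'a': at 0 (via fail)
pos 6 'a': at 0
pos 7 'c': at 7
pos 8 'c': at 7 (via fail)
pos 9 'b': at 8  emit P6@[9:9]
pos 10 'b': at 9  emit P0@[9:10],P6@[10:10]
pos 11 'a': at 10  emit P2@[8:11]
pos 12 'b': at 1 (via fail)  emit P6@[12:12]
pos 13 'c': at 11  emit P5@[12:13]
pos 14 'c': at 7 (via fail)
pos 15 'b': at 8  emit P6@[15:15]
pos 16 'b': at 9  emit P0@[15:16],P6@[16:16]
pos 17 'a': at 10  emit P2@[14:17]
pos 18 'b': at 1 (via fail)  emit P6@[18:18]
pos 19 'c': at 11  emit P5@[18:19]
pos 20 'b': at 16  emit P4@[18:20],P6@[20:20]
pos 21 'a': at 3 (via fail)
pos 22 'c': at 4
pos 23 'b': at 8 (via fail)  emit P6@[23:23]
pos 24 'c': at 11 (via fail)  emit P5@[23:24]
pos 25 'a': at 12
pos 26 'b': at 13  emit P6@[26:26]
pos 27 'b': at 14  emit P0@[26:27],P6@[27:27]
pos 28 'a': at 15  emit P3@[23:28]
pos 29 'c': at 4 (via fail)
pos 30 'b': at 8 (via fail)  emit P6@[30:30]
pos 31 'c': at 11 (via fail)  emit P5@[30:31]
pos 32 'b': at 16  emit P4@[30:32],P6@[32:32]
pos 33 'b': at 9 (via fail)  emit P0@[32:33],P6@[33:33]
pos 34 'b': at 2 (via fail)  emit P0@[33:34],P6@[34:34]
pos 35 'c': at 11 (via fail)  emit P5@[34:35]
pos 36 'a': at 12
pos 37 'b': at 13  emit P6@[37:37]
pos 38 'c': at 11 (via fail)  emit P5@[37:38]
pos 39 'b': at 16  emit P4@[37:39],P6@[39:39]
pos 40 'b': at 9 (via fail)  emit P0@[39:40],P6@[40:40]
pos 41 'a': at 10  emit P2@[38:41]
pos 42 'b': at 1 (via fail)  emit P6@[42:42]
pos 43 'c': at 11  emit P5@[42:43]
pos 44 'a': at 12
pos 45 'b': at 13  emit P6@[45:45]
pos 46 'b': at 14  emit P0@[45:46],P6@[46:46]
pos 47 'a': at 15  emit P3@[42:47]
pos 48 'a': at 0 (via fail)
pos 49 'a': at 0
pos 50 'b': at 1  emit P6@[50:50]
pos 51 'a': at 3
pos 52 'c': at 4
pos 53 'c': at 5
pos 54 'a': at 6  emit P1@[50:54]
pos 55 'b': at 1 (via fail)  emit P6@[55:55]
pos 56 'a': at 3

Matches: [[2,6],[3,5],[9,6],[10,0],[10,6],[11,2],[12,6],[13,5],[15,6],[16,0],[16,6],[17,2],[18,6],[19,5],[20,4],[20,6],[23,6],[24,5],[26,6],[27,0],[27,6],[28,3],[30,6],[31,5],[32,4],[32,6],[33,0],[33,6],[34,0],[34,6],[35,5],[37,6],[38,5],[39,4],[39,6],[40,0],[40,6],[41,2],[42,6],[43,5],[45,6],[46,0],[46,6],[47,3],[50,6],[54,1],[55,6]]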